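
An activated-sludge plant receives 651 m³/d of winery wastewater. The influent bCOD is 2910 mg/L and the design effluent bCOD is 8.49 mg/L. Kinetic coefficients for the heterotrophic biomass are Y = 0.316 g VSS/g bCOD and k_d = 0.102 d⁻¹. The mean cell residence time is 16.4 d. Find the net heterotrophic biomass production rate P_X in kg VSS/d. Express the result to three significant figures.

Observed yield with endogenous decay: Y_obs = Y / (1 + k_d·θ_c) = 0.316 / (1 + 0.102 × 16.4) = 0.316 / 2.673 = 0.1182 g VSS/g bCOD.
Mass of bCOD removed per day: Q(S₀ − S) = 651 × 2902 g/m³ = 1889 kg/d.
Net biomass production P_X = Y_obs × Q·(S₀ − S) = 0.1182 × 1889 = 223.3 kg VSS/d.

P_X ≈ 223 kg VSS/d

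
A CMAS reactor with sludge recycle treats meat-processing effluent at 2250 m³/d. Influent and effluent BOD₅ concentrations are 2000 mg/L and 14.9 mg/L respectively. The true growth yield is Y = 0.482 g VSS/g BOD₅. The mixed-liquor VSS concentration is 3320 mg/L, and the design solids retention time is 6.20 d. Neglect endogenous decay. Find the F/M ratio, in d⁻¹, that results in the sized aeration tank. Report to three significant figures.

F/M ≈ 0.337 d⁻¹

V·X = Y·Q·ΔS·θ_c gives V = 0.482 × 2250 × (2000 − 14.9) × 6.20 / 3320 = 4020 m³.
F/M = Q·S₀ / (V·X) = 2250 × 2000 / (4020 × 3320) = 0.3371 g BOD₅·(g VSS·d)⁻¹.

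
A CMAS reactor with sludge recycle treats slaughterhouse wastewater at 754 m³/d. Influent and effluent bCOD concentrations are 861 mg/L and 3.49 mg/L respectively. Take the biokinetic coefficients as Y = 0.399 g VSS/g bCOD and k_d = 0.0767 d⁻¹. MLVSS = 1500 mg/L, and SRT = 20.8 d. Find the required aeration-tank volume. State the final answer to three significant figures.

V ≈ 1380 m³

Steady-state biomass mass balance: V·X·(1 + k_d·θ_c) = Y·Q·(S₀ − S)·θ_c, so V = 0.399 × 754 × (861 − 3.49) × 20.8 / [1500 × (1 + 0.0767 × 20.8)] = 5.37×10^6 / 3893 = 1378 m³.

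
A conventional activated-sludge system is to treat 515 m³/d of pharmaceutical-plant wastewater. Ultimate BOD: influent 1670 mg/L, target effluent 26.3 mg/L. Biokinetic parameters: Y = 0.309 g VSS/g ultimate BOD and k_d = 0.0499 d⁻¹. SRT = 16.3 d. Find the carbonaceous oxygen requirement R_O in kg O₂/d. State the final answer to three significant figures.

R_O ≈ 642 kg O₂/d

Observed yield with endogenous decay: Y_obs = Y / (1 + k_d·θ_c) = 0.309 / (1 + 0.0499 × 16.3) = 0.309 / 1.813 = 0.1704 g VSS/g ultimate BOD.
Substrate removed = Q·(S₀ − S) = 515 m³/d × (1670 − 26.3) g/m³ = 8.47×10^5 g/d = 846.5 kg/d.
P_X = Y_obs·Q·(S₀ − S) = 0.1704 × 846.5 = 144.2 kg VSS/d.
R_O = Q·(S₀ − S) − 1.42·P_X = 846.5 − 1.42 × 144.2 = 641.7 kg O₂/d.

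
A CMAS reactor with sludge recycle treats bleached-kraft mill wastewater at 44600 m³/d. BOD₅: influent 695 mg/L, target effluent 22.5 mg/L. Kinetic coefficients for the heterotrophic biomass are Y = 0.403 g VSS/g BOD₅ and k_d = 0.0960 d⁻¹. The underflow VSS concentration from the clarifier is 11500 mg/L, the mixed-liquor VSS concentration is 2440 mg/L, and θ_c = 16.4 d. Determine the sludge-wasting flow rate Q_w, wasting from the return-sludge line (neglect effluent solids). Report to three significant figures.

Q_w ≈ 408 m³/d

From the SRT design equation V = Y Q (S₀−S) θ_c / [X (1 + k_d θ_c)] = 0.403 × 44600 × (695 − 22.5) × 16.4 / [2440 × (1 + 0.0960 × 16.4)] = 1.98×10^8 / 6282 = 31558 m³.
Q_w = (V·X)/(θ_c X_r) = 31558 × 2440 / (16.4 × 11500) = 408.3 m³/d.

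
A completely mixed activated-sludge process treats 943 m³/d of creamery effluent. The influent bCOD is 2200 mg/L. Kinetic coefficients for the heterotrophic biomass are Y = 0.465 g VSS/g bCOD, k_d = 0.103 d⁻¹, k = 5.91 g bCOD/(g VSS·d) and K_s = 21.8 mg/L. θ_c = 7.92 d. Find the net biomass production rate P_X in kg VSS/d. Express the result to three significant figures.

P_X ≈ 531 kg VSS/d

For a completely mixed reactor with recycle the Lawrence–McCarty relation gives S = K_s·(1 + k_d·θ_c) / [θ_c·(Y·k − k_d) − 1] = 21.8 × (1 + 0.103 × 7.92) / [7.92 × (0.465 × 5.91 − 0.103) − 1] = 39.58 / 19.95 = 1.984 mg/L.
Correct the yield for decay: Y_obs = Y/(1 + k_d θ_c) = 0.465 / (1 + 0.103 × 7.92) = 0.465 / 1.816 = 0.2561.
Mass of bCOD removed per day: Q(S₀ − S) = 943 × 2198 g/m³ = 2073 kg/d.
Net biomass production P_X = Y_obs × Q·(S₀ − S) = 0.2561 × 2073 = 530.8 kg VSS/d.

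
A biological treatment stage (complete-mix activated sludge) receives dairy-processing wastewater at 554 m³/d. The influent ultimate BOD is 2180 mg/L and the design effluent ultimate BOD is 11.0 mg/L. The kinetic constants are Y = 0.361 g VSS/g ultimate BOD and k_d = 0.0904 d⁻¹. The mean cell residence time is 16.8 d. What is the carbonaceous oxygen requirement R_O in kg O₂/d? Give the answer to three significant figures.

R_O ≈ 957 kg O₂/d

Observed yield with endogenous decay: Y_obs = Y / (1 + k_d·θ_c) = 0.361 / (1 + 0.0904 × 16.8) = 0.361 / 2.519 = 0.1433 g VSS/g ultimate BOD.
Substrate removed = Q·(S₀ − S) = 554 m³/d × (2180 − 11.0) g/m³ = 1.2×10^6 g/d = 1202 kg/d.
P_X = Y_obs·Q·(S₀ − S) = 0.1433 × 1202 = 172.2 kg VSS/d.
Carbonaceous O₂ demand = substrate oxidised − cell-mass equivalent = 1202 − 1.42 × 172.2 = 957.1 kg O₂/d.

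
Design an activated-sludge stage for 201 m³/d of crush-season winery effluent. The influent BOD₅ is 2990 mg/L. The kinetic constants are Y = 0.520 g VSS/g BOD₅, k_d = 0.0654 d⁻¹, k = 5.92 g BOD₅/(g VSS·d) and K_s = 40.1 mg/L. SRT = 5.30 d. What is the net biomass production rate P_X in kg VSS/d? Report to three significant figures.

For a completely mixed reactor with recycle the Lawrence–McCarty relation gives S = K_s·(1 + k_d·θ_c) / [θ_c·(Y·k − k_d) − 1] = 40.1 × (1 + 0.0654 × 5.30) / [5.30 × (0.520 × 5.92 − 0.0654) − 1] = 54.00 / 14.97 = 3.607 mg/L.
Y_obs = Y / (1 + k_d θ_c) = 0.520 / (1 + 0.0654 × 5.30) = 0.520 / 1.347 = 0.3862.
Q·(S₀ − S) = 201 × (2990 − 3.61) × 10⁻³ = 600.3 kg/d removed.
Net biomass production P_X = Y_obs × Q·(S₀ − S) = 0.3862 × 600.3 = 231.8 kg VSS/d.

P_X ≈ 232 kg VSS/d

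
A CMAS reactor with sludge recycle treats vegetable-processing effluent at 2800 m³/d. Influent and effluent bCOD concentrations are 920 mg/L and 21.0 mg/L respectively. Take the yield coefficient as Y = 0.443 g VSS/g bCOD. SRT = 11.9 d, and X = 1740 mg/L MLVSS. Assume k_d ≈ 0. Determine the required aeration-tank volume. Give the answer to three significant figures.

V·X = Y·Q·ΔS·θ_c gives V = 0.443 × 2800 × (920 − 21.0) × 11.9 / 1740 = 7626 m³.

V ≈ 7630 m³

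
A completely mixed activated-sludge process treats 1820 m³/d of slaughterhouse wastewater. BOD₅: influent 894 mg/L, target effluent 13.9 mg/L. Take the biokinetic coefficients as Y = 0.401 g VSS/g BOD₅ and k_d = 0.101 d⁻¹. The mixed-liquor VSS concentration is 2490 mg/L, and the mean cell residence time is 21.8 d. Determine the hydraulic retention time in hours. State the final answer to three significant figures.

τ ≈ 23.2 h

Steady-state biomass mass balance: V·X·(1 + k_d·θ_c) = Y·Q·(S₀ − S)·θ_c, so V = 0.401 × 1820 × (894 − 13.9) × 21.8 / [2490 × (1 + 0.101 × 21.8)] = 1.4×10^7 / 7972 = 1756 m³.
τ = V/Q = 1756/1820 = 0.9650 d, or 23.16 h.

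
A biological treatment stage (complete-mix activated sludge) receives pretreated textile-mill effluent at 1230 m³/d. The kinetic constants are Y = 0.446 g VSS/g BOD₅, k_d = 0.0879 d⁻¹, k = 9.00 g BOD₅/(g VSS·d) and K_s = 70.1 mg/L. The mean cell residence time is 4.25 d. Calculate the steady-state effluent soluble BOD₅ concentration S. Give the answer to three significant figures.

S ≈ 6.14 mg/L

For a completely mixed reactor with recycle the Lawrence–McCarty relation gives S = K_s·(1 + k_d·θ_c) / [θ_c·(Y·k − k_d) − 1] = 70.1 × (1 + 0.0879 × 4.25) / [4.25 × (0.446 × 9.00 − 0.0879) − 1] = 96.29 / 15.69 = 6.138 mg/L.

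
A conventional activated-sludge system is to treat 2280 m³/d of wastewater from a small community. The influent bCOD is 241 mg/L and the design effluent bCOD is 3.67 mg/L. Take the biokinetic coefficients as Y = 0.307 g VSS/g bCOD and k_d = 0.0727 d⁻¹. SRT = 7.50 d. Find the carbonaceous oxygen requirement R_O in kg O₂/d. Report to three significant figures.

R_O ≈ 388 kg O₂/d

Y_obs = Y / (1 + k_d θ_c) = 0.307 / (1 + 0.0727 × 7.50) = 0.307 / 1.545 = 0.1987.
Substrate removed = Q·(S₀ − S) = 2280 m³/d × (241 − 3.67) g/m³ = 5.41×10^5 g/d = 541.1 kg/d.
P_X = Y_obs·Q·(S₀ − S) = 0.1987 × 541.1 = 107.5 kg VSS/d.
R_O = Q·ΔS − 1.42 P_X = 541.1 − 152.7 = 388.5 kg O₂/d.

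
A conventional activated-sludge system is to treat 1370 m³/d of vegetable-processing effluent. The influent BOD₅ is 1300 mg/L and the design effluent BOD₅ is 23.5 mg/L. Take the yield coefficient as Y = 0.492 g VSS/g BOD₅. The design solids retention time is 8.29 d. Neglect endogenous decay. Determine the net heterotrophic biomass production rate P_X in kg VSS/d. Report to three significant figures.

Since k_d ≈ 0, Y_obs = Y = 0.492 g VSS/g BOD₅.
Substrate removed = Q·(S₀ − S) = 1370 m³/d × (1300 − 23.5) g/m³ = 1.75×10^6 g/d = 1749 kg/d.
P_X = Y_obs · Q(S₀ − S) = 0.4920 × 1749 = 860.4 kg VSS/d.

P_X ≈ 860 kg VSS/d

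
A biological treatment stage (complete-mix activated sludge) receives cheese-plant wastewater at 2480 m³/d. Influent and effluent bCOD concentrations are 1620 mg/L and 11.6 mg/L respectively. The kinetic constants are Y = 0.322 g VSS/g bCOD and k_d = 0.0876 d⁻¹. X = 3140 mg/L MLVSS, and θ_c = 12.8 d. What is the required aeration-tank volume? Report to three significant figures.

V ≈ 2470 m³

Steady-state biomass mass balance: V·X·(1 + k_d·θ_c) = Y·Q·(S₀ − S)·θ_c, so V = 0.322 × 2480 × (1620 − 11.6) × 12.8 / [3140 × (1 + 0.0876 × 12.8)] = 1.64×10^7 / 6661 = 2468 m³.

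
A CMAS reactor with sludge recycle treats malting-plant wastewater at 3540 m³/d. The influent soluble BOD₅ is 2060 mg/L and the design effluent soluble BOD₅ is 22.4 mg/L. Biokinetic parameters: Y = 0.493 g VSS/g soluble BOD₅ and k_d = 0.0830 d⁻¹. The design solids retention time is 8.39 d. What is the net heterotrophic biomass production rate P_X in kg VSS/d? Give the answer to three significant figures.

P_X ≈ 2100 kg VSS/d

Y_obs = Y / (1 + k_d θ_c) = 0.493 / (1 + 0.0830 × 8.39) = 0.493 / 1.696 = 0.2906.
Q·(S₀ − S) = 3540 × (2060 − 22.4) × 10⁻³ = 7213 kg/d removed.
Biomass produced: P_X = Y_obs·Q·ΔS = 0.2906 × 7213 ≈ 2096 kg VSS/d.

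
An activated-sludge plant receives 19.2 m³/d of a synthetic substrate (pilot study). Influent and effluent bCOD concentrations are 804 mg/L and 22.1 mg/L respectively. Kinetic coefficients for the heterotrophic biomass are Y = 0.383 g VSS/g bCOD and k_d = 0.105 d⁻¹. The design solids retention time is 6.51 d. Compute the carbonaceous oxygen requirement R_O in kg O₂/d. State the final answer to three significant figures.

Correct the yield for decay: Y_obs = Y/(1 + k_d θ_c) = 0.383 / (1 + 0.105 × 6.51) = 0.383 / 1.684 = 0.2275.
Substrate removed = Q·(S₀ − S) = 19.2 m³/d × (804 − 22.1) g/m³ = 1.5×10^4 g/d = 15.01 kg/d.
Net sludge production P_X = 0.2275 × 15.01 = 3.415 kg VSS/d.
R_O = Q·(S₀ − S) − 1.42·P_X = 15.01 − 1.42 × 3.415 = 10.16 kg O₂/d.

R_O ≈ 10.2 kg O₂/d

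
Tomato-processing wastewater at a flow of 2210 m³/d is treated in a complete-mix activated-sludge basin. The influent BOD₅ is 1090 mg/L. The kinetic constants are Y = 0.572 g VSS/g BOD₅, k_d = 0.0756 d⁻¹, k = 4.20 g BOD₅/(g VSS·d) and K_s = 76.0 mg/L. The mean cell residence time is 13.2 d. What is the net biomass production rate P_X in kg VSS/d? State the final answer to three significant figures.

P_X ≈ 686 kg VSS/d

For a completely mixed reactor with recycle the Lawrence–McCarty relation gives S = K_s·(1 + k_d·θ_c) / [θ_c·(Y·k − k_d) − 1] = 76.0 × (1 + 0.0756 × 13.2) / [13.2 × (0.572 × 4.20 − 0.0756) − 1] = 151.8 / 29.71 = 5.110 mg/L.
The observed yield is Y_obs = Y/(1 + k_d·θ_c) = 0.572 / (1 + 0.0756 × 13.2) = 0.572 / 1.998 = 0.2863 g VSS per g BOD₅ removed.
Substrate removed = Q·(S₀ − S) = 2210 m³/d × (1090 − 5.11) g/m³ = 2.4×10^6 g/d = 2398 kg/d.
Net biomass production P_X = Y_obs × Q·(S₀ − S) = 0.2863 × 2398 = 686.4 kg VSS/d.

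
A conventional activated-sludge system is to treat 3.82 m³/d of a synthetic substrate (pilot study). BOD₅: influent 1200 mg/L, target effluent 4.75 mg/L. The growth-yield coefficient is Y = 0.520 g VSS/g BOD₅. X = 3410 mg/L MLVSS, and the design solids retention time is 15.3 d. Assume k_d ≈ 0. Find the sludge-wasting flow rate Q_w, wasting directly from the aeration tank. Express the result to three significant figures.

Q_w ≈ 0.696 m³/d

Biomass mass balance (decay neglected): V·X = Y·Q·(S₀ − S)·θ_c, so V = 0.520 × 3.82 × (1200 − 4.75) × 15.3 / 3410 = 10.65 m³.
With mixed-liquor wasting, θ_c = V/Q_w, so Q_w = V/θ_c = 10.65/15.3 = 0.6963 m³/d.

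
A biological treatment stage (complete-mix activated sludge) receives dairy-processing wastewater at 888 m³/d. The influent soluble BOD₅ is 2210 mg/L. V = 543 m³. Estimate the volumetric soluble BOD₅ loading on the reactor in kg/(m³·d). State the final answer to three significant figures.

L_v ≈ 3.61 kg soluble BOD₅/(m³·d)

Volumetric loading L_v = Q·S₀ / V = 888 × 2210 g/m³ / 543.0 m³ = 3614 g/(m³·d) = 3.614 kg soluble BOD₅/(m³·d).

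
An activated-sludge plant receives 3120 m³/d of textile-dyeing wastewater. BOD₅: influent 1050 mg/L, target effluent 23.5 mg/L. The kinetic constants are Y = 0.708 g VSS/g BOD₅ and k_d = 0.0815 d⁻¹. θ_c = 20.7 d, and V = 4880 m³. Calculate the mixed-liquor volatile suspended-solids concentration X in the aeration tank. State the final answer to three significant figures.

X ≈ 3580 mg/L

From V·X·(1 + k_d·θ_c) = Y·Q·(S₀ − S)·θ_c: X = 0.708 × 3120 × (1050 − 23.5) × 20.7 / [4880 × (1 + 0.0815 × 20.7)] = 3579 mg/L.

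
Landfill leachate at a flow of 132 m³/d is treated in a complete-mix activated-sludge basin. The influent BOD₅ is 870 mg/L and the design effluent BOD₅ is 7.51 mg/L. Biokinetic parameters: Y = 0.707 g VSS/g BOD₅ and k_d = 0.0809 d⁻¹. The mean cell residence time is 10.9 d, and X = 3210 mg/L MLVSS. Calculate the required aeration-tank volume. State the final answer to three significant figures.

From the SRT design equation V = Y Q (S₀−S) θ_c / [X (1 + k_d θ_c)] = 0.707 × 132 × (870 − 7.51) × 10.9 / [3210 × (1 + 0.0809 × 10.9)] = 8.77×10^5 / 6041 = 145.2 m³.

V ≈ 145 m³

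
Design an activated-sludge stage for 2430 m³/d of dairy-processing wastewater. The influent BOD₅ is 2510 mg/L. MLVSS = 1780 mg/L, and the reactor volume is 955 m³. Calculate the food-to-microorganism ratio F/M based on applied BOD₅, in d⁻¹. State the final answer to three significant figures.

F/M ≈ 3.59 d⁻¹

F/M = Q·S₀ / (V·X) = 2430 × 2510 / (955.0 × 1780) = 3.588 g BOD₅·(g VSS·d)⁻¹.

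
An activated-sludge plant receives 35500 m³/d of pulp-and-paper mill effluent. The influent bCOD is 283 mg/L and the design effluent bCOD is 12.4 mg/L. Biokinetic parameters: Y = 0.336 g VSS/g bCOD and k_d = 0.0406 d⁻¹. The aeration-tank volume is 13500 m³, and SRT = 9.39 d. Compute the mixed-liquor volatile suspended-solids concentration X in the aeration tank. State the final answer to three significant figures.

X ≈ 1630 mg/L

Solving the biomass balance for X: X = Y Q (S₀−S) θ_c / [V (1+k_d θ_c)] = 0.336 × 35500 × (283 − 12.4) × 9.39 / [13500 × (1 + 0.0406 × 9.39)] = 1625 mg/L.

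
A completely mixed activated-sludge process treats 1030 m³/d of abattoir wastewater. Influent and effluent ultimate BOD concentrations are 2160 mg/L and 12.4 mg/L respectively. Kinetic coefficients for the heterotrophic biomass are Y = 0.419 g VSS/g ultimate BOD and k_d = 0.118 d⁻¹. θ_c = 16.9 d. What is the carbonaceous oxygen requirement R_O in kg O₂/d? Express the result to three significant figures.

The observed yield is Y_obs = Y/(1 + k_d·θ_c) = 0.419 / (1 + 0.118 × 16.9) = 0.419 / 2.994 = 0.1399 g VSS per g ultimate BOD removed.
Mass of ultimate BOD removed per day: Q(S₀ − S) = 1030 × 2148 g/m³ = 2212 kg/d.
Net sludge production P_X = 0.1399 × 2212 = 309.5 kg VSS/d.
R_O = Q·ΔS − 1.42 P_X = 2212 − 439.6 = 1772 kg O₂/d.

R_O ≈ 1770 kg O₂/d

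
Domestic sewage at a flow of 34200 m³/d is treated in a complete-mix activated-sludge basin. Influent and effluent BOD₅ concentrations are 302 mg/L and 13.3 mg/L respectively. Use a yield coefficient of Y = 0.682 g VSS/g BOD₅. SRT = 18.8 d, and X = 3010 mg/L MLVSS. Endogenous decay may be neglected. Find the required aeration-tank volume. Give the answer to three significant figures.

V ≈ 42100 m³

V·X = Y·Q·ΔS·θ_c gives V = 0.682 × 34200 × (302 − 13.3) × 18.8 / 3010 = 42058 m³.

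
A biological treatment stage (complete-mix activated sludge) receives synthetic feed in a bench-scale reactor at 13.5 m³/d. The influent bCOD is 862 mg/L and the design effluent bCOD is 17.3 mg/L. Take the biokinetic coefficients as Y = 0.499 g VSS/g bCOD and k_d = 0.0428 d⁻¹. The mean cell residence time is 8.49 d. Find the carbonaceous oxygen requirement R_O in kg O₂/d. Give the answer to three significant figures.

R_O ≈ 5.48 kg O₂/d

Correct the yield for decay: Y_obs = Y/(1 + k_d θ_c) = 0.499 / (1 + 0.0428 × 8.49) = 0.499 / 1.363 = 0.3660.
Substrate removed = Q·(S₀ − S) = 13.5 m³/d × (862 − 17.3) g/m³ = 1.14×10^4 g/d = 11.40 kg/d.
Net sludge production P_X = 0.3660 × 11.40 = 4.174 kg VSS/d.
R_O = Q·(S₀ − S) − 1.42·P_X = 11.40 − 1.42 × 4.174 = 5.477 kg O₂/d.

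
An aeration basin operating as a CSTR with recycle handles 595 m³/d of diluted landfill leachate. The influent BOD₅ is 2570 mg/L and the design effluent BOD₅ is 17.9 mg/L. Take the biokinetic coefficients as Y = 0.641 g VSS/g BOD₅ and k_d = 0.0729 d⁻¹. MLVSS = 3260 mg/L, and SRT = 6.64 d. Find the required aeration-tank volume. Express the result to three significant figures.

V ≈ 1340 m³

From the SRT design equation V = Y Q (S₀−S) θ_c / [X (1 + k_d θ_c)] = 0.641 × 595 × (2570 − 17.9) × 6.64 / [3260 × (1 + 0.0729 × 6.64)] = 6.46×10^6 / 4838 = 1336 m³.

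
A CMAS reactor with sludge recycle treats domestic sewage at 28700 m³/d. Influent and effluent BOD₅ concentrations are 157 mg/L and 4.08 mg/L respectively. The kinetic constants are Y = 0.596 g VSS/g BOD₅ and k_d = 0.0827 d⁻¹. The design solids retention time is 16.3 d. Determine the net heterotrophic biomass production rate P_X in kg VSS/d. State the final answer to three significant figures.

P_X ≈ 1110 kg VSS/d

The observed yield is Y_obs = Y/(1 + k_d·θ_c) = 0.596 / (1 + 0.0827 × 16.3) = 0.596 / 2.348 = 0.2538 g VSS per g BOD₅ removed.
Substrate removed = Q·(S₀ − S) = 28700 m³/d × (157 − 4.08) g/m³ = 4.39×10^6 g/d = 4389 kg/d.
Net biomass production P_X = Y_obs × Q·(S₀ − S) = 0.2538 × 4389 = 1114 kg VSS/d.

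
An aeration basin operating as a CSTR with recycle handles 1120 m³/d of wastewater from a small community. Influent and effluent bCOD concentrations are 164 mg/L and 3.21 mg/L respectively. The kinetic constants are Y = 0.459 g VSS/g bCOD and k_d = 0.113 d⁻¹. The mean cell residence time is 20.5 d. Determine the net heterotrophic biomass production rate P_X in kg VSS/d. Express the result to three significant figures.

Observed yield with endogenous decay: Y_obs = Y / (1 + k_d·θ_c) = 0.459 / (1 + 0.113 × 20.5) = 0.459 / 3.317 = 0.1384 g VSS/g bCOD.
Mass of bCOD removed per day: Q(S₀ − S) = 1120 × 160.8 g/m³ = 180.1 kg/d.
P_X = Y_obs · Q(S₀ − S) = 0.1384 × 180.1 = 24.92 kg VSS/d.

P_X ≈ 24.9 kg VSS/d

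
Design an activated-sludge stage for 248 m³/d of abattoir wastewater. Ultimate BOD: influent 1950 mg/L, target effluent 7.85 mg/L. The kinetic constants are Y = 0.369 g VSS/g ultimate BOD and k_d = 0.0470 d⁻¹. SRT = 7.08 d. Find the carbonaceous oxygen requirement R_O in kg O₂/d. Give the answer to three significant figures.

Y_obs = Y / (1 + k_d θ_c) = 0.369 / (1 + 0.0470 × 7.08) = 0.369 / 1.333 = 0.2769.
ΔS = 1950 − 7.85 = 1942 mg/L, so the substrate removal rate is 248 × 1942/1000 = 481.7 kg ultimate BOD/d.
Biomass synthesised: P_X = Y_obs × 481.7 = 133.4 kg VSS/d.
Carbonaceous O₂ demand = substrate oxidised − cell-mass equivalent = 481.7 − 1.42 × 133.4 = 292.3 kg O₂/d.

R_O ≈ 292 kg O₂/d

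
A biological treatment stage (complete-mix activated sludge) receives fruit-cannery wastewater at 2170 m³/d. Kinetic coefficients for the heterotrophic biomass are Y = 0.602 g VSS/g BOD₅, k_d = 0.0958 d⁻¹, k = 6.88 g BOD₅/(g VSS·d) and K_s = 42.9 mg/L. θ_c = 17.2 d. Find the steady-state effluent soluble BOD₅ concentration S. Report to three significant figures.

From the Monod/SRT balance for a CMAS, S = K_s·(1+k_d θ_c)/[θ_c·(Y k − k_d) − 1] = 42.9 × (1 + 0.0958 × 17.2) / [17.2 × (0.602 × 6.88 − 0.0958) − 1] = 113.6 / 68.59 = 1.656 mg/L.

S ≈ 1.66 mg/L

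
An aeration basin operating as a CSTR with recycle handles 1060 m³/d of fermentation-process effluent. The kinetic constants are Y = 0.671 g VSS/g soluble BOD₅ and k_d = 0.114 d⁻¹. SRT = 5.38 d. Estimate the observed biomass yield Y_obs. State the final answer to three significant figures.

Y_obs = Y / (1 + k_d θ_c) = 0.671 / (1 + 0.114 × 5.38) = 0.671 / 1.613 = 0.4159.

Y_obs ≈ 0.416 g VSS/g soluble BOD₅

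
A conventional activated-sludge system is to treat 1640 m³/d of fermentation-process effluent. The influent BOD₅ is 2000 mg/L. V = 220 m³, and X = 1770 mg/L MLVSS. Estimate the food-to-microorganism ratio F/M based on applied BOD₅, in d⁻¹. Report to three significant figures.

Food-to-microorganism ratio F/M = Q S₀ / (V X) = 1640 × 2000 / (220.0 × 1770) = 8.423 d⁻¹.

F/M ≈ 8.42 d⁻¹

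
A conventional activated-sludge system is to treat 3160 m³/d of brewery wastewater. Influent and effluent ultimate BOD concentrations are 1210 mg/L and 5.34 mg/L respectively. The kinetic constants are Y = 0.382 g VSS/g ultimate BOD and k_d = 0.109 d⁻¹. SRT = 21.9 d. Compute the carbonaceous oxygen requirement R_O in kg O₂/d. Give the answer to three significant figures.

R_O ≈ 3200 kg O₂/d

Y_obs = Y / (1 + k_d θ_c) = 0.382 / (1 + 0.109 × 21.9) = 0.382 / 3.387 = 0.1128.
Substrate removed = Q·(S₀ − S) = 3160 m³/d × (1210 − 5.34) g/m³ = 3.81×10^6 g/d = 3807 kg/d.
Net sludge production P_X = 0.1128 × 3807 = 429.3 kg VSS/d.
Carbonaceous O₂ demand = substrate oxidised − cell-mass equivalent = 3807 − 1.42 × 429.3 = 3197 kg O₂/d.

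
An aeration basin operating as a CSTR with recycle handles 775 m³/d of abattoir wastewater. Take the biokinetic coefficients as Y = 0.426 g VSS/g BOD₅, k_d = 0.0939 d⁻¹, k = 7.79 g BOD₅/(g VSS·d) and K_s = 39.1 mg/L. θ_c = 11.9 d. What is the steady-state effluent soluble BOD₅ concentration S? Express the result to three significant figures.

Effluent substrate depends only on kinetics and SRT: S = K_s(1 + k_d θ_c) / [θ_c(Yk − k_d) − 1] = 39.1 × (1 + 0.0939 × 11.9) / [11.9 × (0.426 × 7.79 − 0.0939) − 1] = 82.79 / 37.37 = 2.215 mg/L.

S ≈ 2.22 mg/L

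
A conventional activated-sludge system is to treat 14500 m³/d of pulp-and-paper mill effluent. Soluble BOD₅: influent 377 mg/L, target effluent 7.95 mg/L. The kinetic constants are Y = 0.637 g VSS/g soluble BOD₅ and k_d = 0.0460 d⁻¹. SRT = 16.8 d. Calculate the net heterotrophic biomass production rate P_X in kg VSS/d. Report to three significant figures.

P_X ≈ 1920 kg VSS/d

The observed yield is Y_obs = Y/(1 + k_d·θ_c) = 0.637 / (1 + 0.0460 × 16.8) = 0.637 / 1.773 = 0.3593 g VSS per g soluble BOD₅ removed.
Q·(S₀ − S) = 14500 × (377 − 7.95) × 10⁻³ = 5351 kg/d removed.
P_X = Y_obs · Q(S₀ − S) = 0.3593 × 5351 = 1923 kg VSS/d.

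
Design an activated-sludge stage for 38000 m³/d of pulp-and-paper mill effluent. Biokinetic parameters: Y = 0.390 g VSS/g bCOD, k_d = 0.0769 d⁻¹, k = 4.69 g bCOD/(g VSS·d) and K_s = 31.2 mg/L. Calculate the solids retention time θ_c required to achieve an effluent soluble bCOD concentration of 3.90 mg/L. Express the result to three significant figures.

θ_c ≈ 7.92 d

At the target effluent, Y k S/(K_s+S) = 0.390×4.69×3.90/35.10 = 0.2032 d⁻¹.
1/θ_c = 0.2032 − 0.0769 = 0.1263 d⁻¹, so θ_c = 7.916 d.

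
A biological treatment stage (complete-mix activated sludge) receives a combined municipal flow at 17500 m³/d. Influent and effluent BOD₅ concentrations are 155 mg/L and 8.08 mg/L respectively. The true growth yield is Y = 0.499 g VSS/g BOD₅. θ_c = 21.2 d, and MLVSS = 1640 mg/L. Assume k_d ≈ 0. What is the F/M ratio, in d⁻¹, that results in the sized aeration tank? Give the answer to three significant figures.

F/M ≈ 0.0997 d⁻¹

Biomass mass balance (decay neglected): V·X = Y·Q·(S₀ − S)·θ_c, so V = 0.499 × 17500 × (155 − 8.08) × 21.2 / 1640 = 16585 m³.
F/M = applied load / biomass = Q·S₀/(V·X) = 17500 × 155 / (16585 × 1640) = 0.09973 d⁻¹.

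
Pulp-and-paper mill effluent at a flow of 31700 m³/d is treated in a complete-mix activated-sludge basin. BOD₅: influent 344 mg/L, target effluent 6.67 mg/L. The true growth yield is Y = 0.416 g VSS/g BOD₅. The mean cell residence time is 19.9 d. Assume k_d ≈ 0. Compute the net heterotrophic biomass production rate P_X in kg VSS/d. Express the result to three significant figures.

Since k_d ≈ 0, Y_obs = Y = 0.416 g VSS/g BOD₅.
Substrate removed = Q·(S₀ − S) = 31700 m³/d × (344 − 6.67) g/m³ = 1.07×10^7 g/d = 10693 kg/d.
Biomass produced: P_X = Y_obs·Q·ΔS = 0.4160 × 10693 ≈ 4448 kg VSS/d.

P_X ≈ 4450 kg VSS/d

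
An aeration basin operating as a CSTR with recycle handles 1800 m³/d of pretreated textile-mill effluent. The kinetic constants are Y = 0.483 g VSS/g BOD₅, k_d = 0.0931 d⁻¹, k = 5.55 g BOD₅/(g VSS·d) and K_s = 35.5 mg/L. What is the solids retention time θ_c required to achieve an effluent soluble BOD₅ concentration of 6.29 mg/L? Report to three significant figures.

θ_c ≈ 3.22 d

From 1/θ_c = Y·k·S/(K_s + S) − k_d: Y·k·S/(K_s+S) = 0.483 × 5.55 × 6.29 / (35.5 + 6.29) = 0.4035 d⁻¹.
1/θ_c = 0.4035 − 0.0931 = 0.3104 d⁻¹, so θ_c = 3.222 d.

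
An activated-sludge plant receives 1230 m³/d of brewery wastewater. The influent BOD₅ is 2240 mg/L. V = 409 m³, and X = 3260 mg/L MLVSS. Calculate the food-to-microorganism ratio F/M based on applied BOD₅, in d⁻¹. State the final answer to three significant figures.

Food-to-microorganism ratio F/M = Q S₀ / (V X) = 1230 × 2240 / (409.0 × 3260) = 2.066 d⁻¹.

F/M ≈ 2.07 d⁻¹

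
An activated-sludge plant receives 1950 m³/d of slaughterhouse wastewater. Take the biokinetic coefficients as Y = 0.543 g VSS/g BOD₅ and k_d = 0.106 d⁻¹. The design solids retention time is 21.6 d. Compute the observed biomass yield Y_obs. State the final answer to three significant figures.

The observed yield is Y_obs = Y/(1 + k_d·θ_c) = 0.543 / (1 + 0.106 × 21.6) = 0.543 / 3.290 = 0.1651 g VSS per g BOD₅ removed.

Y_obs ≈ 0.165 g VSS/g BOD₅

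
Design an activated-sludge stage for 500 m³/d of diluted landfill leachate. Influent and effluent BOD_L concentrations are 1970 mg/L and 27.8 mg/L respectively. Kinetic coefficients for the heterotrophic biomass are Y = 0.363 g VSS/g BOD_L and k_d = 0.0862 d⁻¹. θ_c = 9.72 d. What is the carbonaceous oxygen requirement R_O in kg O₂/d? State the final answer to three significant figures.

R_O ≈ 699 kg O₂/d

Correct the yield for decay: Y_obs = Y/(1 + k_d θ_c) = 0.363 / (1 + 0.0862 × 9.72) = 0.363 / 1.838 = 0.1975.
Mass of BOD_L removed per day: Q(S₀ − S) = 500 × 1942 g/m³ = 971.1 kg/d.
Biomass synthesised: P_X = Y_obs × 971.1 = 191.8 kg VSS/d.
R_O = Q·(S₀ − S) − 1.42·P_X = 971.1 − 1.42 × 191.8 = 698.7 kg O₂/d.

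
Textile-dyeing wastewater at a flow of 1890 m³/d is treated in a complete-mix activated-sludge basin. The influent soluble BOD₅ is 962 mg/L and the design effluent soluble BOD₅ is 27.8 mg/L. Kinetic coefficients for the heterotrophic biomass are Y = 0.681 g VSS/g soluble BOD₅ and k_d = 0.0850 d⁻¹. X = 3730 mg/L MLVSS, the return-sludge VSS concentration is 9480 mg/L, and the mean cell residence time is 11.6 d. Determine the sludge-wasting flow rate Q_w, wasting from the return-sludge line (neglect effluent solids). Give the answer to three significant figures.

Q_w ≈ 63.9 m³/d

Rearranging the biomass balance for a CMAS with decay, V = Y·Q·ΔS·θ_c / [X·(1+k_d θ_c)] = 0.681 × 1890 × (962 − 27.8) × 11.6 / [3730 × (1 + 0.0850 × 11.6)] = 1.39×10^7 / 7408 = 1883 m³.
Wasting from the return line (neglecting effluent solids): Q_w = V·X / (θ_c·X_r) = 1883 × 3730 / (11.6 × 9480) = 63.86 m³/d.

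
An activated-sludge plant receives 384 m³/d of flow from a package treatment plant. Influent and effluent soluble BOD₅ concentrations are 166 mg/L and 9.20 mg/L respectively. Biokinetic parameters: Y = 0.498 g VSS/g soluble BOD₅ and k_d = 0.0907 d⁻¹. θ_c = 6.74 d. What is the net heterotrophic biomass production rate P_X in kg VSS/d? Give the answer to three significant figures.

Observed yield with endogenous decay: Y_obs = Y / (1 + k_d·θ_c) = 0.498 / (1 + 0.0907 × 6.74) = 0.498 / 1.611 = 0.3091 g VSS/g soluble BOD₅.
Substrate removed = Q·(S₀ − S) = 384 m³/d × (166 − 9.20) g/m³ = 6.02×10^4 g/d = 60.21 kg/d.
So the net sludge growth is P_X = 0.3091 × 60.21 = 18.61 kg VSS/d.

P_X ≈ 18.6 kg VSS/d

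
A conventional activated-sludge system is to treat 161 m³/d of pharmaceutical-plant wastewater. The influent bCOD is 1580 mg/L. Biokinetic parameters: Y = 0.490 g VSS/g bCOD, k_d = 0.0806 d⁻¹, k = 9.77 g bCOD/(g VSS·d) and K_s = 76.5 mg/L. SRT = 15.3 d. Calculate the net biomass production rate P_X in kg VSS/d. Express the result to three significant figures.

P_X ≈ 55.7 kg VSS/d

For a completely mixed reactor with recycle the Lawrence–McCarty relation gives S = K_s·(1 + k_d·θ_c) / [θ_c·(Y·k − k_d) − 1] = 76.5 × (1 + 0.0806 × 15.3) / [15.3 × (0.490 × 9.77 − 0.0806) − 1] = 170.8 / 71.01 = 2.406 mg/L.
Correct the yield for decay: Y_obs = Y/(1 + k_d θ_c) = 0.490 / (1 + 0.0806 × 15.3) = 0.490 / 2.233 = 0.2194.
ΔS = 1580 − 2.41 = 1578 mg/L, so the substrate removal rate is 161 × 1578/1000 = 254.0 kg bCOD/d.
Biomass produced: P_X = Y_obs·Q·ΔS = 0.2194 × 254.0 ≈ 55.73 kg VSS/d.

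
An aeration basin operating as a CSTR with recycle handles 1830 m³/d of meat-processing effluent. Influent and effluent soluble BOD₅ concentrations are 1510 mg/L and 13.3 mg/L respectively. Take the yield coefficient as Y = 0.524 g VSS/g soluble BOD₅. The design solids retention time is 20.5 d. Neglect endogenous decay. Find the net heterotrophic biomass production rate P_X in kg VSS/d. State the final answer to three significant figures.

No decay correction is needed, so Y_obs = Y = 0.524.
Mass of soluble BOD₅ removed per day: Q(S₀ − S) = 1830 × 1497 g/m³ = 2739 kg/d.
P_X = Y_obs · Q(S₀ − S) = 0.5240 × 2739 = 1435 kg VSS/d.

P_X ≈ 1440 kg VSS/d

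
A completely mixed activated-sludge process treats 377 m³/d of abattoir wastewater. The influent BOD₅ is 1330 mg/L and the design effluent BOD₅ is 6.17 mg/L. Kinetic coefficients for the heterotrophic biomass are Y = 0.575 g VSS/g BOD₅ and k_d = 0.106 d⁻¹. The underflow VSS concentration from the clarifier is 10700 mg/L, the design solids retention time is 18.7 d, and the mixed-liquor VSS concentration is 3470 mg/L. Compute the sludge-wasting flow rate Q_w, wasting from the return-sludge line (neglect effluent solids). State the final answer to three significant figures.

Q_w ≈ 8.99 m³/d

Rearranging the biomass balance for a CMAS with decay, V = Y·Q·ΔS·θ_c / [X·(1+k_d θ_c)] = 0.575 × 377 × (1330 − 6.17) × 18.7 / [3470 × (1 + 0.106 × 18.7)] = 5.37×10^6 / 10348 = 518.6 m³.
Q_w = (V·X)/(θ_c X_r) = 518.6 × 3470 / (18.7 × 10700) = 8.993 m³/d.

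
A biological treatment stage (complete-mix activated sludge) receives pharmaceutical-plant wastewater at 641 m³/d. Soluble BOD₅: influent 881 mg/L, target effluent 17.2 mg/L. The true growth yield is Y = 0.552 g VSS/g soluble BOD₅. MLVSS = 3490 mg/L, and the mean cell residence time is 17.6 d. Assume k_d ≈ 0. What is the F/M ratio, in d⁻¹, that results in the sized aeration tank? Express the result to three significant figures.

With k_d = 0 the design equation reduces to V = Y Q (S₀−S) θ_c / X = 0.552 × 641 × (881 − 17.2) × 17.6 / 3490 = 1541 m³.
Food-to-microorganism ratio F/M = Q S₀ / (V X) = 641 × 881 / (1541 × 3490) = 0.1050 d⁻¹.

F/M ≈ 0.105 d⁻¹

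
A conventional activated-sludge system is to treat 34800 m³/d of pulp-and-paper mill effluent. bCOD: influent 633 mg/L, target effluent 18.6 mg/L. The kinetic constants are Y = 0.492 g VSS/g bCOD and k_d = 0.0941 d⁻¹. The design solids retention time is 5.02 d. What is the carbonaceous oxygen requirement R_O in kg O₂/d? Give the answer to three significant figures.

R_O ≈ 11200 kg O₂/d

Observed yield with endogenous decay: Y_obs = Y / (1 + k_d·θ_c) = 0.492 / (1 + 0.0941 × 5.02) = 0.492 / 1.472 = 0.3342 g VSS/g bCOD.
Q·(S₀ − S) = 34800 × (633 − 18.6) × 10⁻³ = 21381 kg/d removed.
Net sludge production P_X = 0.3342 × 21381 = 7145 kg VSS/d.
R_O = Q·ΔS − 1.42 P_X = 21381 − 10145 = 11236 kg O₂/d.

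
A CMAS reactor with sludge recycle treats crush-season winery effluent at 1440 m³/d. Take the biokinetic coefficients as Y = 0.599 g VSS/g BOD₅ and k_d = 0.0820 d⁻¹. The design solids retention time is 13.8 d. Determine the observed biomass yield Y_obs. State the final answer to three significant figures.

Y_obs ≈ 0.281 g VSS/g BOD₅

Correct the yield for decay: Y_obs = Y/(1 + k_d θ_c) = 0.599 / (1 + 0.0820 × 13.8) = 0.599 / 2.132 = 0.2810.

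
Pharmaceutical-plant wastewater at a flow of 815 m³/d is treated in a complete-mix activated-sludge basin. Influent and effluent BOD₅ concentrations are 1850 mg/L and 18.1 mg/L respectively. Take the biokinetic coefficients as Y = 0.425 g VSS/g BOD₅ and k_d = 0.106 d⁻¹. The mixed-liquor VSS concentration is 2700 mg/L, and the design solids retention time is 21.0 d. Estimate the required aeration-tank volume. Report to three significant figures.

Rearranging the biomass balance for a CMAS with decay, V = Y·Q·ΔS·θ_c / [X·(1+k_d θ_c)] = 0.425 × 815 × (1850 − 18.1) × 21.0 / [2700 × (1 + 0.106 × 21.0)] = 1.33×10^7 / 8710 = 1530 m³.

V ≈ 1530 m³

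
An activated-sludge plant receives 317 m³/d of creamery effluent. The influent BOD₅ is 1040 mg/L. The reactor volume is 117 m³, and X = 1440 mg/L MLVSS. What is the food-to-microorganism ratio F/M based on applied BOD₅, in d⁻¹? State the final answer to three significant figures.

F/M ≈ 1.96 d⁻¹

F/M = applied load / biomass = Q·S₀/(V·X) = 317 × 1040 / (117.0 × 1440) = 1.957 d⁻¹.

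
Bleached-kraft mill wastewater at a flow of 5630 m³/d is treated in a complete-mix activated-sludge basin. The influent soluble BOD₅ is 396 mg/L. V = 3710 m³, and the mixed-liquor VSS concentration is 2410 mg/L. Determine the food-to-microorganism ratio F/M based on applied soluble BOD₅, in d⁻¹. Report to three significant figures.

F/M = applied load / biomass = Q·S₀/(V·X) = 5630 × 396 / (3710 × 2410) = 0.2494 d⁻¹.

F/M ≈ 0.249 d⁻¹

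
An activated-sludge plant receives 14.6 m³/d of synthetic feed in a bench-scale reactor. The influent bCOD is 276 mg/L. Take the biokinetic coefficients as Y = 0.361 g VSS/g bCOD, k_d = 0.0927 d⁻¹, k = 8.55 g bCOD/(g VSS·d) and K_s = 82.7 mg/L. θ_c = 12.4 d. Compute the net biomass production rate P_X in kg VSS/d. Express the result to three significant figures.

P_X ≈ 0.665 kg VSS/d

Effluent substrate depends only on kinetics and SRT: S = K_s(1 + k_d θ_c) / [θ_c(Yk − k_d) − 1] = 82.7 × (1 + 0.0927 × 12.4) / [12.4 × (0.361 × 8.55 − 0.0927) − 1] = 177.8 / 36.12 = 4.921 mg/L.
Observed yield with endogenous decay: Y_obs = Y / (1 + k_d·θ_c) = 0.361 / (1 + 0.0927 × 12.4) = 0.361 / 2.149 = 0.1679 g VSS/g bCOD.
Q·(S₀ − S) = 14.6 × (276 − 4.92) × 10⁻³ = 3.958 kg/d removed.
So the net sludge growth is P_X = 0.1679 × 3.958 = 0.6647 kg VSS/d.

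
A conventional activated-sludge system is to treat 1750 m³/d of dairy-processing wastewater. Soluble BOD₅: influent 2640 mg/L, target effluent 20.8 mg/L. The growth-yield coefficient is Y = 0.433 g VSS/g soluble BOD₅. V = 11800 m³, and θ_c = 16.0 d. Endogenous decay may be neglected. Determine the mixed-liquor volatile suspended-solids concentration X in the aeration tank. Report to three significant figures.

Without decay, X = Y Q (S₀−S) θ_c / V = 0.433 × 1750 × (2640 − 20.8) × 16.0 / 11800 = 2691 mg/L.

X ≈ 2690 mg/L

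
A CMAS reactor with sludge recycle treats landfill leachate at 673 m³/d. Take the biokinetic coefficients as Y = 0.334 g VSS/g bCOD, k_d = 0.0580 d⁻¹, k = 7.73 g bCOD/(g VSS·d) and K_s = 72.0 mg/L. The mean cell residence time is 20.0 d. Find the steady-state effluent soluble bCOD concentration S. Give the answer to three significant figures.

S ≈ 3.14 mg/L

For a completely mixed reactor with recycle the Lawrence–McCarty relation gives S = K_s·(1 + k_d·θ_c) / [θ_c·(Y·k − k_d) − 1] = 72.0 × (1 + 0.0580 × 20.0) / [20.0 × (0.334 × 7.73 − 0.0580) − 1] = 155.5 / 49.48 = 3.143 mg/L.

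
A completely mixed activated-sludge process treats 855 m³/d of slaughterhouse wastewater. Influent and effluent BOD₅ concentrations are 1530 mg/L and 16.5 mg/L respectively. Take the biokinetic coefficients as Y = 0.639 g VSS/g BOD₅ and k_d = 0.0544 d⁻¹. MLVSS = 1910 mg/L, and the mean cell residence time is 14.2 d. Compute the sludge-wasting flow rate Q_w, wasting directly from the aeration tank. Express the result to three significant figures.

Steady-state biomass mass balance: V·X·(1 + k_d·θ_c) = Y·Q·(S₀ − S)·θ_c, so V = 0.639 × 855 × (1530 − 16.5) × 14.2 / [1910 × (1 + 0.0544 × 14.2)] = 1.17×10^7 / 3385 = 3468 m³.
With mixed-liquor wasting, θ_c = V/Q_w, so Q_w = V/θ_c = 3468/14.2 = 244.3 m³/d.

Q_w ≈ 244 m³/d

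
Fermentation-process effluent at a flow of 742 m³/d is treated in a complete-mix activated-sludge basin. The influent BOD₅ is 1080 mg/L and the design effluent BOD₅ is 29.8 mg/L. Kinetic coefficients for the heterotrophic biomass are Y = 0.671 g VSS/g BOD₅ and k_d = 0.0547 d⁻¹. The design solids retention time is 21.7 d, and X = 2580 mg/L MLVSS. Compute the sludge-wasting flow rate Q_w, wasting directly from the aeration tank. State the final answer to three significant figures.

Q_w ≈ 92.7 m³/d

Steady-state biomass mass balance: V·X·(1 + k_d·θ_c) = Y·Q·(S₀ − S)·θ_c, so V = 0.671 × 742 × (1080 − 29.8) × 21.7 / [2580 × (1 + 0.0547 × 21.7)] = 1.13×10^7 / 5642 = 2011 m³.
For wasting at MLVSS concentration, Q_w = V/θ_c = 2011/21.7 = 92.67 m³/d.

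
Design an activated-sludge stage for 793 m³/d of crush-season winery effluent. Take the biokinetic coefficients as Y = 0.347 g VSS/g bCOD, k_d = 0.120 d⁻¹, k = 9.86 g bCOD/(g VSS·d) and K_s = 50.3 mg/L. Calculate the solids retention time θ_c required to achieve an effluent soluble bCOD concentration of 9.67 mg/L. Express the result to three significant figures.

Specific growth rate at S = 9.67 mg/L: μ = YkS/(K_s+S) = 0.347·9.86·9.67/(50.3+9.67) = 0.5517 d⁻¹.
θ_c = 1/(μ − k_d) = 1/(0.5517 − 0.120) = 1/0.4317 = 2.316 d.

θ_c ≈ 2.32 d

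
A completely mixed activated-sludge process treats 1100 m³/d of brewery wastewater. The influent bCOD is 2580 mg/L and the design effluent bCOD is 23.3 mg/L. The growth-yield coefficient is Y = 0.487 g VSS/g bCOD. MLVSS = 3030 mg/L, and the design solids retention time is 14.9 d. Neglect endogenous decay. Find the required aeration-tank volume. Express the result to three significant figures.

With k_d = 0 the design equation reduces to V = Y Q (S₀−S) θ_c / X = 0.487 × 1100 × (2580 − 23.3) × 14.9 / 3030 = 6735 m³.

V ≈ 6740 m³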